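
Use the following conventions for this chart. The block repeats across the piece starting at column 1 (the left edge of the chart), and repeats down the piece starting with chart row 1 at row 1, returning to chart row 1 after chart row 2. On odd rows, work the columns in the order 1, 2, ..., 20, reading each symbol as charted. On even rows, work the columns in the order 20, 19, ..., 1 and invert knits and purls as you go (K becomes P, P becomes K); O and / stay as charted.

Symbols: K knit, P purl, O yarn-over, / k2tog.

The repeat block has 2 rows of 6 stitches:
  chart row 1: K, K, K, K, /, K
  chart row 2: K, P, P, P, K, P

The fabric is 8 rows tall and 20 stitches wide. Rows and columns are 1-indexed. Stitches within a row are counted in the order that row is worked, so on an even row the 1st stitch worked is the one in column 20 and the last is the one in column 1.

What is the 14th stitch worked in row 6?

Row 6: (6-1) mod 2 = 1, so use chart row 2. Even row -> WS.
Chart row 2 tiled across columns 1-20: K P P P K P K P P P K P K P P P K P K P
WS row: flip the tiled sequence (start at column 20) and apply K<->P; O and / stay.
Row 6 as worked: K P K P K K K P K P K K K P K P K K K P
Stitch 14 in working order -> P

Result:
P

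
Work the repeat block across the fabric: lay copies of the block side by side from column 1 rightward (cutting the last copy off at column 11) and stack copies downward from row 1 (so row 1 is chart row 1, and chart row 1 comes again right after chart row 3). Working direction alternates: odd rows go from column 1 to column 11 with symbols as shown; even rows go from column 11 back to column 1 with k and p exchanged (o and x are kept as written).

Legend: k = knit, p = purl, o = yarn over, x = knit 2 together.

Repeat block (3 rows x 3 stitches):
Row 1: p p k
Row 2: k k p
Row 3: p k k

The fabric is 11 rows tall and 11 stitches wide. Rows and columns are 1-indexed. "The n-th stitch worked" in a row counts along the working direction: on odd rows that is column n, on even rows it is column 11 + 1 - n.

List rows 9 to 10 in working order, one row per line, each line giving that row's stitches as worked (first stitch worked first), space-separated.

Row 9: chart row 3, RS - tile across columns 1-11 and work as-is.
Row 10: chart row 1, WS - tiled (columns 1-11): p p k p p k p p k p p; work from column 11 back to 1 with k<->p swapped.

Result:
p k k p k k p k k p k
k k p k k p k k p k k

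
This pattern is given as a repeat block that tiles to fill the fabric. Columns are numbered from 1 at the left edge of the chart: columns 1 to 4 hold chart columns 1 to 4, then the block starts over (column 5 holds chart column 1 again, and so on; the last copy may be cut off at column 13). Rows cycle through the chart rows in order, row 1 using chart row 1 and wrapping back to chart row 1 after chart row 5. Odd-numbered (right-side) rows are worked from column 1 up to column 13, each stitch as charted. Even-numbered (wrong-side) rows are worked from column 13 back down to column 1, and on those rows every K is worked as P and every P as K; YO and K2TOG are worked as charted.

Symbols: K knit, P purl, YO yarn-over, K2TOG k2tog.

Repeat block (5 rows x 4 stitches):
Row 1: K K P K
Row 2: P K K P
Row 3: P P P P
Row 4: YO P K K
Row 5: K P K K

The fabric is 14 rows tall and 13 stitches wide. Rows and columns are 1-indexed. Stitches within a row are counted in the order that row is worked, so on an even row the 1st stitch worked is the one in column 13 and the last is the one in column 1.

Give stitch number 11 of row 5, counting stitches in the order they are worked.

For row 5: chart row = ((5-1) mod 5) + 1 = 5; this is a RS (odd) row.
Chart row 5 tiled across columns 1-13: K P K K K P K K K P K K K
RS row: no reversal, no swap; stitch n worked = column n.
Stitch 11 in working order -> K

== STITCH ==
K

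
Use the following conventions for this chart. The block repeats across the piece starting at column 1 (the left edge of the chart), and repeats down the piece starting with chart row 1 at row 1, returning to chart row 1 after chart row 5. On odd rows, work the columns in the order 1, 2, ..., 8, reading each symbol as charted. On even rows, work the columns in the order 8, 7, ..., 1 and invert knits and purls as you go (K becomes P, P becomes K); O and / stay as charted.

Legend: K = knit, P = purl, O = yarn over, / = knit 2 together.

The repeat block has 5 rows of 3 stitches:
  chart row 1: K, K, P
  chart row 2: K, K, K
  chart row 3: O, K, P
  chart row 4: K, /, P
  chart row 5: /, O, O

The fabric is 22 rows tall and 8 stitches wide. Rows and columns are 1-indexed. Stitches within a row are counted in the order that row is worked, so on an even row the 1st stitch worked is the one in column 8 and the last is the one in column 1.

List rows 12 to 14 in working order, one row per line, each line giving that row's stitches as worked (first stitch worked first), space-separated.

Row 12: chart row 2, WS - tiled (columns 1-8): K K K K K K K K; work from column 8 back to 1 with K<->P swapped.
Row 13: chart row 3, RS - tile across columns 1-8 and work as-is.
Row 14: chart row 4, WS - tiled (columns 1-8): K / P K / P K /; work from column 8 back to 1 with K<->P swapped.

Rows as worked:
P P P P P P P P
O K P O K P O K
/ P K / P K / P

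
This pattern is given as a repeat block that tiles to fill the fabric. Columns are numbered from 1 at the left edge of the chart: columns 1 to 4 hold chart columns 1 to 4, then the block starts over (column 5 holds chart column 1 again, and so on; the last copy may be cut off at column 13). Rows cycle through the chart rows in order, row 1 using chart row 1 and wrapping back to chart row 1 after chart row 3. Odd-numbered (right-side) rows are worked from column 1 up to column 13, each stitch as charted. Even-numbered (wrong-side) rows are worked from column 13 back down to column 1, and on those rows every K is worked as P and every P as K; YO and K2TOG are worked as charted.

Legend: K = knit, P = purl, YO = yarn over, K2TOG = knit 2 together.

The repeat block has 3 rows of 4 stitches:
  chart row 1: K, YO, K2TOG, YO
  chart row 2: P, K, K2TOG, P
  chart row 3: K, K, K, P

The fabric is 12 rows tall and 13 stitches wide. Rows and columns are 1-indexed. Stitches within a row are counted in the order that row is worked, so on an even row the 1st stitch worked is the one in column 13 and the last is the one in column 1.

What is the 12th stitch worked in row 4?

Row 4: (4-1) mod 3 = 0, so use chart row 1. Even row -> WS.
Chart row 1 tiled across columns 1-13: K YO K2TOG YO K YO K2TOG YO K YO K2TOG YO K
Wrong side: read the tiled row from column 13 down to 1 and exchange K with P (leave YO, K2TOG).
Row 4 as worked: P YO K2TOG YO P YO K2TOG YO P YO K2TOG YO P
Counting 12 along the worked row gives YO.

== STITCH ==
YO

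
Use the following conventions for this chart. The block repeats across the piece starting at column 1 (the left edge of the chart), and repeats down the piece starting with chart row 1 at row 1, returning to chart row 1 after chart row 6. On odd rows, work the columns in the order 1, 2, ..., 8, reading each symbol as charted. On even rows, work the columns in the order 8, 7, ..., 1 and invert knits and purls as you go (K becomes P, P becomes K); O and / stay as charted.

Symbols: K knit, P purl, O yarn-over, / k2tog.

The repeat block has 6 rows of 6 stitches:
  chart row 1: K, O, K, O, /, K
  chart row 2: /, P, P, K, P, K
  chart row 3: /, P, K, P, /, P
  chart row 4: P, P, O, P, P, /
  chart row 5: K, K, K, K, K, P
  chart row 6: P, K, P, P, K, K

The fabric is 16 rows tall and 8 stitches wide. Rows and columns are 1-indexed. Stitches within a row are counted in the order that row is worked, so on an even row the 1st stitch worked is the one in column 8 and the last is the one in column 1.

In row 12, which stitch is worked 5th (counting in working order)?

Row 12 uses chart row ((12-1) mod 6)+1 = 6. Row 12 is even, so WS.
Chart row 6 tiled across columns 1-8: P K P P K K P K
WS: work from column 8 back to column 1 (reverse the tiled row), swapping K<->P (O and / unchanged).
Row 12 as worked: P K P P K K P K
Counting 5 along the worked row gives K.

Stitch:
K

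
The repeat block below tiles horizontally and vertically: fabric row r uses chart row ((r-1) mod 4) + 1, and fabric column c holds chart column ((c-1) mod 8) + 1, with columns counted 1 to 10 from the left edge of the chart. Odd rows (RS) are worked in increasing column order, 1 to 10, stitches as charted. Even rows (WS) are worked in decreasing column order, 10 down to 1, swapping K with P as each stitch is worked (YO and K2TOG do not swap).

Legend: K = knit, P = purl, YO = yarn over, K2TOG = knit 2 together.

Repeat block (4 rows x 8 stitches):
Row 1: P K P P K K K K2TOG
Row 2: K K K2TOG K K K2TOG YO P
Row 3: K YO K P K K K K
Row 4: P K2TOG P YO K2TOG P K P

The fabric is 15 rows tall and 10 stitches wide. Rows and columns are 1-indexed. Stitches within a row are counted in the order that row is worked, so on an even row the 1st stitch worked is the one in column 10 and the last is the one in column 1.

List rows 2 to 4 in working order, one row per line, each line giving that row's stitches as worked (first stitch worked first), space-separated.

Rows as worked:
P P K YO K2TOG P P K2TOG P P
K YO K P K K K K K YO
K2TOG K K P K K2TOG YO K K2TOG K

Derivation:
Row 2: chart row 2, WS - tiled (columns 1-10): K K K2TOG K K K2TOG YO P K K; work from column 10 back to 1 with K<->P swapped.
Row 3: chart row 3, RS - tile across columns 1-10 and work as-is.
Row 4: chart row 4, WS - tiled (columns 1-10): P K2TOG P YO K2TOG P K P P K2TOG; work from column 10 back to 1 with K<->P swapped.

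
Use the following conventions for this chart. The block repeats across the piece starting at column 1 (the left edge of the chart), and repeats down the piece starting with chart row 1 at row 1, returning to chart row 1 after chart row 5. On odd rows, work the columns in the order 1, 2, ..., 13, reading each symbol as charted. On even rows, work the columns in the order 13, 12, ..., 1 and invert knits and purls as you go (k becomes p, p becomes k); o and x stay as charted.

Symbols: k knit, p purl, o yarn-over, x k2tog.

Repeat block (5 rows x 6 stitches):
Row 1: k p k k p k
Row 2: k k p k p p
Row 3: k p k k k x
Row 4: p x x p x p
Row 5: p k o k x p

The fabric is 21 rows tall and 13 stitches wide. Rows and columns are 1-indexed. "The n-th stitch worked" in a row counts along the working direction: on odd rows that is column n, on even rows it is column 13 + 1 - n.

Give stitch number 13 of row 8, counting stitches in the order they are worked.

Result:
p

Derivation:
For row 8: chart row = ((8-1) mod 5) + 1 = 3; this is a WS (even) row.
Chart row 3 tiled across columns 1-13: k p k k k x k p k k k x k
WS: work from column 13 back to column 1 (reverse the tiled row), swapping k<->p (o and x unchanged).
Row 8 as worked: p x p p p k p x p p p k p
Stitch 13 in working order -> p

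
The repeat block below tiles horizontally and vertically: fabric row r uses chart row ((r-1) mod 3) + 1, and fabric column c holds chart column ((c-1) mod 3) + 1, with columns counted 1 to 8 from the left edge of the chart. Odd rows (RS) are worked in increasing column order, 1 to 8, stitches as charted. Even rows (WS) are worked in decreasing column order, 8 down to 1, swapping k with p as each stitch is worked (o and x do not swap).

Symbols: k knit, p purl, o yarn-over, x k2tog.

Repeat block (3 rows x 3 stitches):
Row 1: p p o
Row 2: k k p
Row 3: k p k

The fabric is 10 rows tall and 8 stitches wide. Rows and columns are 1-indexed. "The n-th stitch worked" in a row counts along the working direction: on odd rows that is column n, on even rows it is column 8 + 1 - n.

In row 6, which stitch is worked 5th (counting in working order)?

== STITCH ==
p

Derivation:
Row 6 uses chart row ((6-1) mod 3)+1 = 3. Row 6 is even, so WS.
Chart row 3 tiled across columns 1-8: k p k k p k k p
Wrong side: read the tiled row from column 8 down to 1 and exchange k with p (leave o, x).
Row 6 as worked: k p p k p p k p
Stitch 5 in working order -> p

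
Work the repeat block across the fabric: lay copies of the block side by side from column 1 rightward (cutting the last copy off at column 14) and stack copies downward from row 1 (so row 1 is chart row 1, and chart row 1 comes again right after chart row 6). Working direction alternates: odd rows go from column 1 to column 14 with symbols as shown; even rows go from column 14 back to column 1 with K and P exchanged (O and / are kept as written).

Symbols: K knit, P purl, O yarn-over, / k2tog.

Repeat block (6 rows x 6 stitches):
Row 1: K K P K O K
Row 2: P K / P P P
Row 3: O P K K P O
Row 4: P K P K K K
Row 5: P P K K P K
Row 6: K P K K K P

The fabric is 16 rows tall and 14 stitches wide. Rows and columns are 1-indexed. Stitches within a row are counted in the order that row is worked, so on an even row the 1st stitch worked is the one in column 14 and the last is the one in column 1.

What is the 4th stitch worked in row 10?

For row 10: chart row = ((10-1) mod 6) + 1 = 4; this is a WS (even) row.
Chart row 4 tiled across columns 1-14: P K P K K K P K P K K K P K
Wrong side: read the tiled row from column 14 down to 1 and exchange K with P (leave O, /).
Row 10 as worked: P K P P P K P K P P P K P K
Counting 4 along the worked row gives P.

Result:
P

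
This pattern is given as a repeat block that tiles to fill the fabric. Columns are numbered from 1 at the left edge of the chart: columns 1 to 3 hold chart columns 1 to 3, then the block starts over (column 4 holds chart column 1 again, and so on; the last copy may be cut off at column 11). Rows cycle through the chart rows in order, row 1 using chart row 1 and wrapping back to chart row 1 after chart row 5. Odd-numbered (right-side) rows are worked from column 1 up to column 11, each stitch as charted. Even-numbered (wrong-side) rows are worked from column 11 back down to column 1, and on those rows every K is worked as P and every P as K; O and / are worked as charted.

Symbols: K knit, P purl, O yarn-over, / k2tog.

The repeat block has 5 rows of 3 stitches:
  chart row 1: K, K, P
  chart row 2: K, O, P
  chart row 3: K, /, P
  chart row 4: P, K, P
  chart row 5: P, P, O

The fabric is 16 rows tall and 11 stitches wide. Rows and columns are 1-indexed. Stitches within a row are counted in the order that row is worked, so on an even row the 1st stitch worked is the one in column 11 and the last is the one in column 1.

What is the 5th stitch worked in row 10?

Row 10 uses chart row ((10-1) mod 5)+1 = 5. Row 10 is even, so WS.
Chart row 5 tiled across columns 1-11: P P O P P O P P O P P
WS: work from column 11 back to column 1 (reverse the tiled row), swapping K<->P (O and / unchanged).
Row 10 as worked: K K O K K O K K O K K
Counting 5 along the worked row gives K.

Stitch:
K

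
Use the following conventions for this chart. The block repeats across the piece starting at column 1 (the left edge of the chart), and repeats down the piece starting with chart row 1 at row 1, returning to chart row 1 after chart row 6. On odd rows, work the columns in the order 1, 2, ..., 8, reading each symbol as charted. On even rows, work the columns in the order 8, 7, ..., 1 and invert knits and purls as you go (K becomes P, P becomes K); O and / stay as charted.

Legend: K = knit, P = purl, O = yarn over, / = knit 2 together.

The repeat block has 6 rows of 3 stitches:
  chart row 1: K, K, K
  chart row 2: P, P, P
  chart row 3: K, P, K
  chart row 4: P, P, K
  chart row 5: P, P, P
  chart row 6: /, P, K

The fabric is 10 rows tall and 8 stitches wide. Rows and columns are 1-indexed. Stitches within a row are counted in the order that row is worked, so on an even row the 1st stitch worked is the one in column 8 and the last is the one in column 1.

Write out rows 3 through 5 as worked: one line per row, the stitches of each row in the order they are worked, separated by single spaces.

Rows as worked:
K P K K P K K P
K K P K K P K K
P P P P P P P P

Derivation:
Row 3: chart row 3, RS - tile across columns 1-8 and work as-is.
Row 4: chart row 4, WS - tiled (columns 1-8): P P K P P K P P; work from column 8 back to 1 with K<->P swapped.
Row 5: chart row 5, RS - tile across columns 1-8 and work as-is.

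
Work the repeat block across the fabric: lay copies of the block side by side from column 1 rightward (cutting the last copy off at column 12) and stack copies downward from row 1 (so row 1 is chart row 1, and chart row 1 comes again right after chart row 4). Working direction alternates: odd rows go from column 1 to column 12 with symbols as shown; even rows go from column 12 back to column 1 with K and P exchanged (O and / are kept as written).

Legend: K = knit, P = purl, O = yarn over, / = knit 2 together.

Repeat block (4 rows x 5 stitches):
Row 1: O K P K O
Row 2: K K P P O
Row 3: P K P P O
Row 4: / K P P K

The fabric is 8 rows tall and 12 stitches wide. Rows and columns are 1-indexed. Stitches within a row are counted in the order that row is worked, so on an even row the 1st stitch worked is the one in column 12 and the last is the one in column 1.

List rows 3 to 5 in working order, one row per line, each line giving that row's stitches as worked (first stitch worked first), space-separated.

Row 3: chart row 3, RS - tile across columns 1-12 and work as-is.
Row 4: chart row 4, WS - tiled (columns 1-12): / K P P K / K P P K / K; work from column 12 back to 1 with K<->P swapped.
Row 5: chart row 1, RS - tile across columns 1-12 and work as-is.

== ROWS AS WORKED ==
P K P P O P K P P O P K
P / P K K P / P K K P /
O K P K O O K P K O O K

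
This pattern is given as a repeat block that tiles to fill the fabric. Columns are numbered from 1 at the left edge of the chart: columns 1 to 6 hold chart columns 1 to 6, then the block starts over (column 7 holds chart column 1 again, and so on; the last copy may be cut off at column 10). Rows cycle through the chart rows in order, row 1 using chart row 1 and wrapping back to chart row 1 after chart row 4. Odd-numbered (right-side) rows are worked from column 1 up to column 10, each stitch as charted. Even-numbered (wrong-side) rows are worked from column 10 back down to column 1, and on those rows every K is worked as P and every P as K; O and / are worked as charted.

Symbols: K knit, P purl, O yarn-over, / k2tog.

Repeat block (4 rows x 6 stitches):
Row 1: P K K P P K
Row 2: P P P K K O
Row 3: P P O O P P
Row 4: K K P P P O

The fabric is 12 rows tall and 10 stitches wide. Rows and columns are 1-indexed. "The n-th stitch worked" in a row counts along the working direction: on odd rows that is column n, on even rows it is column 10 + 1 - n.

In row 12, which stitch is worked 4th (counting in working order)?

== STITCH ==
P

Derivation:
Row 12 uses chart row ((12-1) mod 4)+1 = 4. Row 12 is even, so WS.
Chart row 4 tiled across columns 1-10: K K P P P O K K P P
WS: work from column 10 back to column 1 (reverse the tiled row), swapping K<->P (O and / unchanged).
Row 12 as worked: K K P P O K K K P P
Counting 4 along the worked row gives P.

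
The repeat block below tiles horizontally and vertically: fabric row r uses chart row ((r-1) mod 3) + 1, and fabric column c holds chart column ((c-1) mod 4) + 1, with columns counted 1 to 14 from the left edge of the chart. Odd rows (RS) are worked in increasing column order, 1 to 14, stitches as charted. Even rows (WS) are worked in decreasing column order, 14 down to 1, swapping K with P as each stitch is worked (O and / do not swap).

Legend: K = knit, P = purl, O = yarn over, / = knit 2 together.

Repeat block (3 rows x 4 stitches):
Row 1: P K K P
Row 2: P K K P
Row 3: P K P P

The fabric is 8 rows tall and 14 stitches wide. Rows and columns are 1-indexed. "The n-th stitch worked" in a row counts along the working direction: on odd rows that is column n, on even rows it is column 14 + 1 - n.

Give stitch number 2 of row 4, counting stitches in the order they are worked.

Row 4 uses chart row ((4-1) mod 3)+1 = 1. Row 4 is even, so WS.
Chart row 1 tiled across columns 1-14: P K K P P K K P P K K P P K
WS: work from column 14 back to column 1 (reverse the tiled row), swapping K<->P (O and / unchanged).
Row 4 as worked: P K K P P K K P P K K P P K
The 2nd stitch worked is K.

== STITCH ==
K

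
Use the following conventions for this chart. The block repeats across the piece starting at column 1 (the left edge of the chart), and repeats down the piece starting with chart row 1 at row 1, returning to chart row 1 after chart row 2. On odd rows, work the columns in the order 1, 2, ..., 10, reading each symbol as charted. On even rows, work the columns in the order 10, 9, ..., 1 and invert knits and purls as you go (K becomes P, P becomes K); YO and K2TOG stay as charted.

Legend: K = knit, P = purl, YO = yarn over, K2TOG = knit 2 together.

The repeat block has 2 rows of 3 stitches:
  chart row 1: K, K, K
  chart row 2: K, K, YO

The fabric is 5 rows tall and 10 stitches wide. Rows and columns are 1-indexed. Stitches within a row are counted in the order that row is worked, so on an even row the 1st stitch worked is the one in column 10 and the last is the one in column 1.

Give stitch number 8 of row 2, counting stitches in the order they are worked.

Row 2 uses chart row ((2-1) mod 2)+1 = 2. Row 2 is even, so WS.
Chart row 2 tiled across columns 1-10: K K YO K K YO K K YO K
WS row: flip the tiled sequence (start at column 10) and apply K<->P; YO and K2TOG stay.
Row 2 as worked: P YO P P YO P P YO P P
Counting 8 along the worked row gives YO.

Result:
YO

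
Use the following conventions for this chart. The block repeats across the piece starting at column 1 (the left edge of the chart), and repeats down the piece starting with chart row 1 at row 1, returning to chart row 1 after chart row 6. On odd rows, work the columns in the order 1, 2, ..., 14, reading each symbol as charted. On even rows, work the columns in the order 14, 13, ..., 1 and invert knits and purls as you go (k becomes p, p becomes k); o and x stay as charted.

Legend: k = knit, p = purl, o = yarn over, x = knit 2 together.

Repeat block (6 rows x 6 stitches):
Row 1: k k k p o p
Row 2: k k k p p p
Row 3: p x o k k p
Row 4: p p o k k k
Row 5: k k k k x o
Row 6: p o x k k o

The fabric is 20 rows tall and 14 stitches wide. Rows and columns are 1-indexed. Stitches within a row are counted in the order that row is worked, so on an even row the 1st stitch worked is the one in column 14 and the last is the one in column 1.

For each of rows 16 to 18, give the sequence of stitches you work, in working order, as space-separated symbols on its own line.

== ROWS AS WORKED ==
k k p p p o k k p p p o k k
k k k k x o k k k k x o k k
o k o p p x o k o p p x o k

Derivation:
Row 16: chart row 4, WS - tiled (columns 1-14): p p o k k k p p o k k k p p; work from column 14 back to 1 with k<->p swapped.
Row 17: chart row 5, RS - tile across columns 1-14 and work as-is.
Row 18: chart row 6, WS - tiled (columns 1-14): p o x k k o p o x k k o p o; work from column 14 back to 1 with k<->p swapped.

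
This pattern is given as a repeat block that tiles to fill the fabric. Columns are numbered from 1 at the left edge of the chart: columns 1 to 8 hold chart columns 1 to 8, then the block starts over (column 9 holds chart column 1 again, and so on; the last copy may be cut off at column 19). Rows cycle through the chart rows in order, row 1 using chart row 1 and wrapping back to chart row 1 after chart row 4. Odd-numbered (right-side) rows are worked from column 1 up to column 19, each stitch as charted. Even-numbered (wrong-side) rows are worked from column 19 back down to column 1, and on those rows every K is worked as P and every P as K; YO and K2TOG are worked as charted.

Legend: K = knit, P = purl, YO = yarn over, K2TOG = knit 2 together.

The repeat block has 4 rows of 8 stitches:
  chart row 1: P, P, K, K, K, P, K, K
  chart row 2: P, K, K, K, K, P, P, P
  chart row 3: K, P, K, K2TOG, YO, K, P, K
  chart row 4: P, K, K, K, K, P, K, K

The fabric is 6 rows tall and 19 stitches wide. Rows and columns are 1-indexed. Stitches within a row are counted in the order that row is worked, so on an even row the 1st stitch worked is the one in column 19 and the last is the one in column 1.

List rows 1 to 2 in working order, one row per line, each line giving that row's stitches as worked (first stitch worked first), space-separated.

Row 1: chart row 1, RS - tile across columns 1-19 and work as-is.
Row 2: chart row 2, WS - tiled (columns 1-19): P K K K K P P P P K K K K P P P P K K; work from column 19 back to 1 with K<->P swapped.

Rows as worked:
P P K K K P K K P P K K K P K K P P K
P P K K K K P P P P K K K K P P P P K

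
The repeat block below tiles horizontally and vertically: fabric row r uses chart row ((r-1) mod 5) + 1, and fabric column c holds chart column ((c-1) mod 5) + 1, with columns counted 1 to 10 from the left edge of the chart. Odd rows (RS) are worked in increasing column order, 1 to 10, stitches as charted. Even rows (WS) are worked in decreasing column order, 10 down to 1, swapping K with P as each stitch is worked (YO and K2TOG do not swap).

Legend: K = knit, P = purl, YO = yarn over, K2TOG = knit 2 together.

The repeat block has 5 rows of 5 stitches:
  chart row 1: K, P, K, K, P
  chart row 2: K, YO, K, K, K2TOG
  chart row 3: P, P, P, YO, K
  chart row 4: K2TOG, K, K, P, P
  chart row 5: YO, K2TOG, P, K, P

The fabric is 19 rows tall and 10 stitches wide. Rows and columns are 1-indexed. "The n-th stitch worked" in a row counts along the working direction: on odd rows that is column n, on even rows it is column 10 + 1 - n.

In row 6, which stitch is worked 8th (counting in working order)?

Stitch:
P

Derivation:
For row 6: chart row = ((6-1) mod 5) + 1 = 1; this is a WS (even) row.
Chart row 1 tiled across columns 1-10: K P K K P K P K K P
WS: work from column 10 back to column 1 (reverse the tiled row), swapping K<->P (YO and K2TOG unchanged).
Row 6 as worked: K P P K P K P P K P
Stitch 8 in working order -> P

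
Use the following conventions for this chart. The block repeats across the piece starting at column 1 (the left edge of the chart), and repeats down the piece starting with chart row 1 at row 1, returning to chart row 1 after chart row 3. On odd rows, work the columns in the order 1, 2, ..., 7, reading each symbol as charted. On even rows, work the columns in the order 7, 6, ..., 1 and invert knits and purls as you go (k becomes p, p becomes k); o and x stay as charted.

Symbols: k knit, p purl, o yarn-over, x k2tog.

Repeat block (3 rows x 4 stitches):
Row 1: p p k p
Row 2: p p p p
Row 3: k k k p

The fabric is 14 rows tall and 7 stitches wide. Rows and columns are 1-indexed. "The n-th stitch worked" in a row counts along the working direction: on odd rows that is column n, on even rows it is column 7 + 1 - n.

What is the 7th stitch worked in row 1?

== STITCH ==
k

Derivation:
For row 1: chart row = ((1-1) mod 3) + 1 = 1; this is a RS (odd) row.
Chart row 1 tiled across columns 1-7: p p k p p p k
Right side: take the tiled row as-is (worked left to right from column 1).
The 7th stitch worked is k.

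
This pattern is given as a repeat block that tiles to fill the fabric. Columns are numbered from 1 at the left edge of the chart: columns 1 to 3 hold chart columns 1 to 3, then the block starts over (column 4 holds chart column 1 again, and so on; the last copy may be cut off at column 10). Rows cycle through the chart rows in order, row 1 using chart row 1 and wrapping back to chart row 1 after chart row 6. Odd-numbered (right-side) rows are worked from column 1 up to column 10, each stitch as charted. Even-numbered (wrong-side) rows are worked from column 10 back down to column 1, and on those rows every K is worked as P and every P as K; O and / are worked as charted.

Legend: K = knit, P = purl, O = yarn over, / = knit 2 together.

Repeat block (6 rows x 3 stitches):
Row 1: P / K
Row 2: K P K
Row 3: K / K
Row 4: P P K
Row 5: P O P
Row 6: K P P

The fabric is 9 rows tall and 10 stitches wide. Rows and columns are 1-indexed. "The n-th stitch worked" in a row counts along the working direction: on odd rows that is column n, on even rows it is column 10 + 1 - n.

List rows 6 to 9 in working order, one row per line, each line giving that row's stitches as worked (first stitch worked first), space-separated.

Row 6: chart row 6, WS - tiled (columns 1-10): K P P K P P K P P K; work from column 10 back to 1 with K<->P swapped.
Row 7: chart row 1, RS - tile across columns 1-10 and work as-is.
Row 8: chart row 2, WS - tiled (columns 1-10): K P K K P K K P K K; work from column 10 back to 1 with K<->P swapped.
Row 9: chart row 3, RS - tile across columns 1-10 and work as-is.

Rows as worked:
P K K P K K P K K P
P / K P / K P / K P
P P K P P K P P K P
K / K K / K K / K K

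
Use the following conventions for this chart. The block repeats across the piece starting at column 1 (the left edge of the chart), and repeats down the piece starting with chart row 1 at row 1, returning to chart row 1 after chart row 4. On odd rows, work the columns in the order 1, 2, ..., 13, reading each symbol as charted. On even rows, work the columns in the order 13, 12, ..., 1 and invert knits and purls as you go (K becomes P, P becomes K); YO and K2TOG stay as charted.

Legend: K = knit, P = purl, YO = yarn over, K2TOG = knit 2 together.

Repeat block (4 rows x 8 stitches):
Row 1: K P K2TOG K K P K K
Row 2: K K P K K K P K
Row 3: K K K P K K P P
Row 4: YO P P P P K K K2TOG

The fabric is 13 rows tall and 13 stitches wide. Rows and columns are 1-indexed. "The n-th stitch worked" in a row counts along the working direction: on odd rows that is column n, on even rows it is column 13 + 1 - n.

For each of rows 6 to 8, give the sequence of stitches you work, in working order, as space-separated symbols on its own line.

Rows as worked:
P P K P P P K P P P K P P
K K K P K K P P K K K P K
K K K K YO K2TOG P P K K K K YO

Derivation:
Row 6: chart row 2, WS - tiled (columns 1-13): K K P K K K P K K K P K K; work from column 13 back to 1 with K<->P swapped.
Row 7: chart row 3, RS - tile across columns 1-13 and work as-is.
Row 8: chart row 4, WS - tiled (columns 1-13): YO P P P P K K K2TOG YO P P P P; work from column 13 back to 1 with K<->P swapped.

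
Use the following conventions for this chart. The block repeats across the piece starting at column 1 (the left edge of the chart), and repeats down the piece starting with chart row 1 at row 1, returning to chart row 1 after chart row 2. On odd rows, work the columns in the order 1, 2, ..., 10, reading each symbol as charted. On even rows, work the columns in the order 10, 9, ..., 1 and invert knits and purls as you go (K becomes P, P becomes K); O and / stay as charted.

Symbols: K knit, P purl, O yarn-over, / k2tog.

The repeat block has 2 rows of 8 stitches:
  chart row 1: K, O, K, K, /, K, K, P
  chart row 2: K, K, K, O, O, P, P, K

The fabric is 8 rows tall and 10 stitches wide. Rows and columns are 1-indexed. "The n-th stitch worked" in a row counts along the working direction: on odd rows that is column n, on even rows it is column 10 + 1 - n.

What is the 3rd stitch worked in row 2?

Row 2: (2-1) mod 2 = 1, so use chart row 2. Even row -> WS.
Chart row 2 tiled across columns 1-10: K K K O O P P K K K
Wrong side: read the tiled row from column 10 down to 1 and exchange K with P (leave O, /).
Row 2 as worked: P P P K K O O P P P
Stitch 3 in working order -> P

== STITCH ==
P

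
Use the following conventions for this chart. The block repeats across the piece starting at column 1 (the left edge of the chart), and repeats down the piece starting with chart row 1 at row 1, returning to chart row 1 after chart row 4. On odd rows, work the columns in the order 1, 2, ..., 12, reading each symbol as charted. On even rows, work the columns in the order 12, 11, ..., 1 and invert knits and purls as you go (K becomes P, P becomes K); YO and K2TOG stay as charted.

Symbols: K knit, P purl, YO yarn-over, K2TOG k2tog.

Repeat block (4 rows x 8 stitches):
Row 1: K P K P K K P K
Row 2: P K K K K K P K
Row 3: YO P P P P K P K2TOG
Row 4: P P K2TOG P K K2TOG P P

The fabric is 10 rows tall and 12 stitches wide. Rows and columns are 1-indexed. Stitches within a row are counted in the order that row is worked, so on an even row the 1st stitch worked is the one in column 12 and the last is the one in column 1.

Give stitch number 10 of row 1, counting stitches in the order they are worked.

Stitch:
P

Derivation:
Row 1: (1-1) mod 4 = 0, so use chart row 1. Odd row -> RS.
Chart row 1 tiled across columns 1-12: K P K P K K P K K P K P
RS row: no reversal, no swap; stitch n worked = column n.
Counting 10 along the worked row gives P.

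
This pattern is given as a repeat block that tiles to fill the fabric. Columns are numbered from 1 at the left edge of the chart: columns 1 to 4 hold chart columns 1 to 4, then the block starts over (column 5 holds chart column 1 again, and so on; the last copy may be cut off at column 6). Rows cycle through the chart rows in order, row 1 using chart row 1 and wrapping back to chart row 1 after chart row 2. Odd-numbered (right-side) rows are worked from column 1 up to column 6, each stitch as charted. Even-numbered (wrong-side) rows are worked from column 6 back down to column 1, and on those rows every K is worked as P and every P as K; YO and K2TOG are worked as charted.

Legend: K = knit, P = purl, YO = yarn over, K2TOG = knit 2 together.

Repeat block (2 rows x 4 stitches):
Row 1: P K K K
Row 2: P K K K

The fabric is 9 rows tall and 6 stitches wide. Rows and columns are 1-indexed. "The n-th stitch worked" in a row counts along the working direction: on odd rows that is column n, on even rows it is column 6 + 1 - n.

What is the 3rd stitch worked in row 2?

Row 2: (2-1) mod 2 = 1, so use chart row 2. Even row -> WS.
Chart row 2 tiled across columns 1-6: P K K K P K
Wrong side: read the tiled row from column 6 down to 1 and exchange K with P (leave YO, K2TOG).
Row 2 as worked: P K P P P K
The 3rd stitch worked is P.

Stitch:
P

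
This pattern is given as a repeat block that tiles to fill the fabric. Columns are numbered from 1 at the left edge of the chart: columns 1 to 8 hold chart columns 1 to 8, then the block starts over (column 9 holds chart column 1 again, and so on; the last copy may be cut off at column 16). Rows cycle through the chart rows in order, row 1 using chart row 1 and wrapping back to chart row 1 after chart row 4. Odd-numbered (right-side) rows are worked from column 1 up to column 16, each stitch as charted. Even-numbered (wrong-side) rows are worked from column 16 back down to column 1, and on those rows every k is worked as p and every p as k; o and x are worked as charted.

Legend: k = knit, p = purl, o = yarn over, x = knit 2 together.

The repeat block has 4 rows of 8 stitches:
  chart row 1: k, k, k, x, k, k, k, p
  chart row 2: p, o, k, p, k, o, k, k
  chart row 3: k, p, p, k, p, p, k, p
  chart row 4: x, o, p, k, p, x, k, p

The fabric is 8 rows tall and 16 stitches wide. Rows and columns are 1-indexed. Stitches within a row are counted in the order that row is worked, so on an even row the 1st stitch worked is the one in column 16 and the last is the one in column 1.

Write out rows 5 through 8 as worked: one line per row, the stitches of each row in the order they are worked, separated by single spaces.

Result:
k k k x k k k p k k k x k k k p
p p o p k p o k p p o p k p o k
k p p k p p k p k p p k p p k p
k p x k p k o x k p x k p k o x

Derivation:
Row 5: chart row 1, RS - tile across columns 1-16 and work as-is.
Row 6: chart row 2, WS - tiled (columns 1-16): p o k p k o k k p o k p k o k k; work from column 16 back to 1 with k<->p swapped.
Row 7: chart row 3, RS - tile across columns 1-16 and work as-is.
Row 8: chart row 4, WS - tiled (columns 1-16): x o p k p x k p x o p k p x k p; work from column 16 back to 1 with k<->p swapped.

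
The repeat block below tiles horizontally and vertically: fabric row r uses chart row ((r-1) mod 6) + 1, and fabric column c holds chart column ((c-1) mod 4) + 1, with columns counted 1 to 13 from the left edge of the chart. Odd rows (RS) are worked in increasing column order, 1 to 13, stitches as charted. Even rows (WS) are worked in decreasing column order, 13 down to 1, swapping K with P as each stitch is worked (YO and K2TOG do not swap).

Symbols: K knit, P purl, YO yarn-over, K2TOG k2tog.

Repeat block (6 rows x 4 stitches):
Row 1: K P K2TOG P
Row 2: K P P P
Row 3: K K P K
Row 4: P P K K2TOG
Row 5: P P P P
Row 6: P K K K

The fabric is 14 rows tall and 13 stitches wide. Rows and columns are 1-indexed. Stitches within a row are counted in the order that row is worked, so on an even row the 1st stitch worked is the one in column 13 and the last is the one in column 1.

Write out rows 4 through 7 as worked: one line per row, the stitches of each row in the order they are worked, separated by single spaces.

Row 4: chart row 4, WS - tiled (columns 1-13): P P K K2TOG P P K K2TOG P P K K2TOG P; work from column 13 back to 1 with K<->P swapped.
Row 5: chart row 5, RS - tile across columns 1-13 and work as-is.
Row 6: chart row 6, WS - tiled (columns 1-13): P K K K P K K K P K K K P; work from column 13 back to 1 with K<->P swapped.
Row 7: chart row 1, RS - tile across columns 1-13 and work as-is.

Result:
K K2TOG P K K K2TOG P K K K2TOG P K K
P P P P P P P P P P P P P
K P P P K P P P K P P P K
K P K2TOG P K P K2TOG P K P K2TOG P K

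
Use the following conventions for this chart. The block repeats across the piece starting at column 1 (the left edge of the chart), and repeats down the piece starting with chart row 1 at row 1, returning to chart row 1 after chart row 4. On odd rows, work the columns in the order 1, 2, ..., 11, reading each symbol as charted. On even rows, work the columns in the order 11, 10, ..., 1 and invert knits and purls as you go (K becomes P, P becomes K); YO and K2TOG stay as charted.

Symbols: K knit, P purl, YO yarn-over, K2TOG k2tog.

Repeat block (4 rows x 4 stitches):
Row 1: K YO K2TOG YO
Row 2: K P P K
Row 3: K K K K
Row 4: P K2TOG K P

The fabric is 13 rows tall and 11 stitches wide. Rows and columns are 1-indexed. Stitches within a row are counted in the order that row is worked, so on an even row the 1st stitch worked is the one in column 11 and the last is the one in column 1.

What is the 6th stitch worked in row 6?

Row 6: (6-1) mod 4 = 1, so use chart row 2. Even row -> WS.
Chart row 2 tiled across columns 1-11: K P P K K P P K K P P
WS row: flip the tiled sequence (start at column 11) and apply K<->P; YO and K2TOG stay.
Row 6 as worked: K K P P K K P P K K P
Stitch 6 in working order -> K

Result:
K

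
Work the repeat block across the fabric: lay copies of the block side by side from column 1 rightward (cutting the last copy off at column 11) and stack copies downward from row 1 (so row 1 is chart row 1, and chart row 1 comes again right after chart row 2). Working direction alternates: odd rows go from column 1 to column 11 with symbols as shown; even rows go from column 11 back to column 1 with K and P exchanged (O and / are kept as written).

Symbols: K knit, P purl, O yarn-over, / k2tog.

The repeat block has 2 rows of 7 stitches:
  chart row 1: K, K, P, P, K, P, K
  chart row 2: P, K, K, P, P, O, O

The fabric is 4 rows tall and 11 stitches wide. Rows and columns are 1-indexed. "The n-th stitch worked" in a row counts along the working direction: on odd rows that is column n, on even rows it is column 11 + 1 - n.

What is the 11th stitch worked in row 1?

For row 1: chart row = ((1-1) mod 2) + 1 = 1; this is a RS (odd) row.
Chart row 1 tiled across columns 1-11: K K P P K P K K K P P
RS row: no reversal, no swap; stitch n worked = column n.
Stitch 11 in working order -> P

Result:
P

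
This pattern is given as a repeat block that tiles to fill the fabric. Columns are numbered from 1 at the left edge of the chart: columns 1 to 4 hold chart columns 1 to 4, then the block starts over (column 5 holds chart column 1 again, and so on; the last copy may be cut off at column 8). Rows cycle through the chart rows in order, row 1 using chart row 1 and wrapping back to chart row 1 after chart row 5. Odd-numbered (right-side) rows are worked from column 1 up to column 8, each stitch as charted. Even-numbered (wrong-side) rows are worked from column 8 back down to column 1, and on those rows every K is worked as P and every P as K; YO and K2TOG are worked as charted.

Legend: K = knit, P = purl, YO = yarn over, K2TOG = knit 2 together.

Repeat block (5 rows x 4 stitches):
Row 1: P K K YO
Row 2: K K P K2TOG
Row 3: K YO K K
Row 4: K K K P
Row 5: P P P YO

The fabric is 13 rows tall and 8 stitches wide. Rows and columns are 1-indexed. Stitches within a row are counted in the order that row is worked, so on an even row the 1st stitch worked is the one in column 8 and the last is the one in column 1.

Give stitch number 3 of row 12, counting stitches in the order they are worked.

Row 12 uses chart row ((12-1) mod 5)+1 = 2. Row 12 is even, so WS.
Chart row 2 tiled across columns 1-8: K K P K2TOG K K P K2TOG
WS: work from column 8 back to column 1 (reverse the tiled row), swapping K<->P (YO and K2TOG unchanged).
Row 12 as worked: K2TOG K P P K2TOG K P P
The 3rd stitch worked is P.

Stitch:
P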